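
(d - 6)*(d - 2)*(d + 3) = d^3 - 5*d^2 - 12*d + 36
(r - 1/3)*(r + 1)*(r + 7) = r^3 + 23*r^2/3 + 13*r/3 - 7/3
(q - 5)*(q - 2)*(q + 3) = q^3 - 4*q^2 - 11*q + 30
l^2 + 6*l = l*(l + 6)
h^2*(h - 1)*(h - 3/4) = h^4 - 7*h^3/4 + 3*h^2/4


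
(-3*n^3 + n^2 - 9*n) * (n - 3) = -3*n^4 + 10*n^3 - 12*n^2 + 27*n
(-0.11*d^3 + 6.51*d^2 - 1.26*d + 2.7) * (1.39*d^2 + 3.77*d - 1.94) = -0.1529*d^5 + 8.6342*d^4 + 23.0047*d^3 - 13.6266*d^2 + 12.6234*d - 5.238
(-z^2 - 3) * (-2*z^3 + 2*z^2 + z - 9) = 2*z^5 - 2*z^4 + 5*z^3 + 3*z^2 - 3*z + 27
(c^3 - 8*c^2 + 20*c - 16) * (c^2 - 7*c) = c^5 - 15*c^4 + 76*c^3 - 156*c^2 + 112*c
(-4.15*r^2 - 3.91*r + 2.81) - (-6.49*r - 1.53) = -4.15*r^2 + 2.58*r + 4.34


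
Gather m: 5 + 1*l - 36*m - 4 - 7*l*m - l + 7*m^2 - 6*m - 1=7*m^2 + m*(-7*l - 42)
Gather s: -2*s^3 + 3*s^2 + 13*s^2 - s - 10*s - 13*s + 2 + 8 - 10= -2*s^3 + 16*s^2 - 24*s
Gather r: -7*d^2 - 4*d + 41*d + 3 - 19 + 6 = -7*d^2 + 37*d - 10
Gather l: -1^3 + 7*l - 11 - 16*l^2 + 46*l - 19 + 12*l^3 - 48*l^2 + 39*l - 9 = 12*l^3 - 64*l^2 + 92*l - 40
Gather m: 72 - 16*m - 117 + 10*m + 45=-6*m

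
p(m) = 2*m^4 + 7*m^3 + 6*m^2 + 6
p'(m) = 8*m^3 + 21*m^2 + 12*m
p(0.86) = 15.98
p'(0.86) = 30.94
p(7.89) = 11568.34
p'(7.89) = 5331.33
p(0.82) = 14.80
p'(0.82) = 28.37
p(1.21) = 31.47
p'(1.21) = 59.44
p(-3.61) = 94.54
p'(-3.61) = -146.01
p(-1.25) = 6.59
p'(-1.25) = 2.19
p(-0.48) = 6.71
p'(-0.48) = -1.81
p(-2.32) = 8.82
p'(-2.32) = -14.71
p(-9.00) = 8511.00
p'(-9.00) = -4239.00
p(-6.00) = 1302.00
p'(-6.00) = -1044.00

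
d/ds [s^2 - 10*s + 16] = 2*s - 10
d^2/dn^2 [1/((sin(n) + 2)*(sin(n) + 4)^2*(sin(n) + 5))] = (-16*sin(n)^6 - 217*sin(n)^5 - 997*sin(n)^4 - 1440*sin(n)^3 + 1552*sin(n)^2 + 5440*sin(n) + 2968)/((sin(n) + 2)^3*(sin(n) + 4)^4*(sin(n) + 5)^3)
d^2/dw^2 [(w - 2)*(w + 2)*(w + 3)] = 6*w + 6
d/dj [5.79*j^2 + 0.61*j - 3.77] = 11.58*j + 0.61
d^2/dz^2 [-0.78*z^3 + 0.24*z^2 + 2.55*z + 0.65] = 0.48 - 4.68*z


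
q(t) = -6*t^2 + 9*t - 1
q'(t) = 9 - 12*t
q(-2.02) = -43.66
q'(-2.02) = 33.24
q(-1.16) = -19.51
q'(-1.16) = 22.92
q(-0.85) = -12.98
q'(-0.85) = 19.20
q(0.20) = 0.56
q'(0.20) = 6.60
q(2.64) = -19.06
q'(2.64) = -22.68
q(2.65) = -19.28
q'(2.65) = -22.80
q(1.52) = -1.18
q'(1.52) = -9.24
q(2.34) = -12.79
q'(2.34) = -19.08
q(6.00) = -163.00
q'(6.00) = -63.00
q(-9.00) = -568.00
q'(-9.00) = 117.00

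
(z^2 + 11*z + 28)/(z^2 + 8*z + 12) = (z^2 + 11*z + 28)/(z^2 + 8*z + 12)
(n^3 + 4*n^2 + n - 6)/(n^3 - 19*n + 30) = (n^3 + 4*n^2 + n - 6)/(n^3 - 19*n + 30)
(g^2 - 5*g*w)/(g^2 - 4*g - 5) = g*(-g + 5*w)/(-g^2 + 4*g + 5)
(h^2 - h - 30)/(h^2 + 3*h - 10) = (h - 6)/(h - 2)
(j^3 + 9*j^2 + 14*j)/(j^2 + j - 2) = j*(j + 7)/(j - 1)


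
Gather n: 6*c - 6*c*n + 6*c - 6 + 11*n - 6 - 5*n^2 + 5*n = 12*c - 5*n^2 + n*(16 - 6*c) - 12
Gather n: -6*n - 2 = -6*n - 2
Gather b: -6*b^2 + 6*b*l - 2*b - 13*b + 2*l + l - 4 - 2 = -6*b^2 + b*(6*l - 15) + 3*l - 6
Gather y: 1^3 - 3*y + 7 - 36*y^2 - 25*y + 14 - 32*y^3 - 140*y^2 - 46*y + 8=-32*y^3 - 176*y^2 - 74*y + 30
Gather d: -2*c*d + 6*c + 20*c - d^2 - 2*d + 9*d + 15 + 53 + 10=26*c - d^2 + d*(7 - 2*c) + 78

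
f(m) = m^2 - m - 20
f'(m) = 2*m - 1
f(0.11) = -20.10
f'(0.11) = -0.78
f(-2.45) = -11.55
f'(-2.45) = -5.90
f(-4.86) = 8.48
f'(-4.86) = -10.72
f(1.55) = -19.15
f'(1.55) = 2.10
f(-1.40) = -16.64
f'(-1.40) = -3.80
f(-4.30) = 2.79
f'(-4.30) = -9.60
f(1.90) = -18.29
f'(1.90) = 2.80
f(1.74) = -18.71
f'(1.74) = 2.48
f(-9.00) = 70.00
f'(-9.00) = -19.00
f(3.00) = -14.00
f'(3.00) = 5.00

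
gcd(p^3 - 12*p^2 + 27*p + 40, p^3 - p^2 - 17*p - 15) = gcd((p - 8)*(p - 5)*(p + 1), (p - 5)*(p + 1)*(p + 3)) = p^2 - 4*p - 5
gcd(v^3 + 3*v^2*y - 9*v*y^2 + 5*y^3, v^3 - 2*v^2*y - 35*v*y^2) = v + 5*y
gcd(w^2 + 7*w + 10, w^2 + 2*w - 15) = w + 5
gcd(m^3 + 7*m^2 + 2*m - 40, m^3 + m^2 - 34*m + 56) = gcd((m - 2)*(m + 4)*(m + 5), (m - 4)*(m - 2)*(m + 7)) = m - 2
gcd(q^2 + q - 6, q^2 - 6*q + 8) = q - 2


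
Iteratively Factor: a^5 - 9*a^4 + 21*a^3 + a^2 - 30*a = (a - 5)*(a^4 - 4*a^3 + a^2 + 6*a) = (a - 5)*(a + 1)*(a^3 - 5*a^2 + 6*a) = (a - 5)*(a - 2)*(a + 1)*(a^2 - 3*a) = a*(a - 5)*(a - 2)*(a + 1)*(a - 3)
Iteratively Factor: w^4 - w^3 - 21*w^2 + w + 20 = (w - 1)*(w^3 - 21*w - 20) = (w - 1)*(w + 1)*(w^2 - w - 20) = (w - 5)*(w - 1)*(w + 1)*(w + 4)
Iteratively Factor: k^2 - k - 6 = (k - 3)*(k + 2)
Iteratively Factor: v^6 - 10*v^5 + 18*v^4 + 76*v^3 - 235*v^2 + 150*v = (v - 5)*(v^5 - 5*v^4 - 7*v^3 + 41*v^2 - 30*v) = (v - 5)*(v - 2)*(v^4 - 3*v^3 - 13*v^2 + 15*v) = (v - 5)^2*(v - 2)*(v^3 + 2*v^2 - 3*v) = v*(v - 5)^2*(v - 2)*(v^2 + 2*v - 3) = v*(v - 5)^2*(v - 2)*(v - 1)*(v + 3)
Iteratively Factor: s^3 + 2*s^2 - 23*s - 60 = (s + 3)*(s^2 - s - 20) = (s + 3)*(s + 4)*(s - 5)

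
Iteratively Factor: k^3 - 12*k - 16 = (k + 2)*(k^2 - 2*k - 8) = (k - 4)*(k + 2)*(k + 2)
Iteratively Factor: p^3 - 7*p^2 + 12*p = (p)*(p^2 - 7*p + 12) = p*(p - 3)*(p - 4)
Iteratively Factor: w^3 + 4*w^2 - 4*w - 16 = (w + 2)*(w^2 + 2*w - 8) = (w + 2)*(w + 4)*(w - 2)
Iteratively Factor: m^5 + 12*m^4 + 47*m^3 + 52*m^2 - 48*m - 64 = (m - 1)*(m^4 + 13*m^3 + 60*m^2 + 112*m + 64) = (m - 1)*(m + 4)*(m^3 + 9*m^2 + 24*m + 16) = (m - 1)*(m + 4)^2*(m^2 + 5*m + 4) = (m - 1)*(m + 1)*(m + 4)^2*(m + 4)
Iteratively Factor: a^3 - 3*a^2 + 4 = (a + 1)*(a^2 - 4*a + 4) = (a - 2)*(a + 1)*(a - 2)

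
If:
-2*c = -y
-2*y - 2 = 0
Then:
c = -1/2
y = -1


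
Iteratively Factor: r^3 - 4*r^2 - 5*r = (r - 5)*(r^2 + r) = r*(r - 5)*(r + 1)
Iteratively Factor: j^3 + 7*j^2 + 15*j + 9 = (j + 3)*(j^2 + 4*j + 3) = (j + 3)^2*(j + 1)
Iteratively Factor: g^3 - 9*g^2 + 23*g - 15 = (g - 5)*(g^2 - 4*g + 3) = (g - 5)*(g - 1)*(g - 3)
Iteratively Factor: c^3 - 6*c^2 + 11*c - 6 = (c - 2)*(c^2 - 4*c + 3) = (c - 2)*(c - 1)*(c - 3)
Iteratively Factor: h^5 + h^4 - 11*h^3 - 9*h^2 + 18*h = (h + 3)*(h^4 - 2*h^3 - 5*h^2 + 6*h) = (h - 3)*(h + 3)*(h^3 + h^2 - 2*h) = (h - 3)*(h - 1)*(h + 3)*(h^2 + 2*h) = h*(h - 3)*(h - 1)*(h + 3)*(h + 2)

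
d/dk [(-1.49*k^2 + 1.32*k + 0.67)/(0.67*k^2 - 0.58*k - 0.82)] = (-0.0202*k^2 + 1.5458*k - 0.6938)/(0.4489*k^4 - 0.7772*k^3 - 0.7624*k^2 + 0.9512*k + 0.6724)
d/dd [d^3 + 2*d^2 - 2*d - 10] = 3*d^2 + 4*d - 2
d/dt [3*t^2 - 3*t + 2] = 6*t - 3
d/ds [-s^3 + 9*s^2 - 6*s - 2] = -3*s^2 + 18*s - 6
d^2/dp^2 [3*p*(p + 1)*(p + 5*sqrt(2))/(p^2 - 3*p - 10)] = 12*(11*p^3 + 10*sqrt(2)*p^3 + 60*p^2 + 75*sqrt(2)*p^2 + 75*sqrt(2)*p + 150*p + 50 + 175*sqrt(2))/(p^6 - 9*p^5 - 3*p^4 + 153*p^3 + 30*p^2 - 900*p - 1000)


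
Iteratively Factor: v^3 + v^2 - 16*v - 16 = (v + 1)*(v^2 - 16) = (v + 1)*(v + 4)*(v - 4)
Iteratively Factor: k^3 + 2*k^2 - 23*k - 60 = (k - 5)*(k^2 + 7*k + 12) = (k - 5)*(k + 3)*(k + 4)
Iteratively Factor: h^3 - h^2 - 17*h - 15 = (h + 1)*(h^2 - 2*h - 15) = (h - 5)*(h + 1)*(h + 3)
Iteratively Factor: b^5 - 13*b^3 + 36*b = (b + 2)*(b^4 - 2*b^3 - 9*b^2 + 18*b) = (b - 3)*(b + 2)*(b^3 + b^2 - 6*b) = b*(b - 3)*(b + 2)*(b^2 + b - 6) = b*(b - 3)*(b - 2)*(b + 2)*(b + 3)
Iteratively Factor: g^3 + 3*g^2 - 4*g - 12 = (g + 3)*(g^2 - 4) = (g - 2)*(g + 3)*(g + 2)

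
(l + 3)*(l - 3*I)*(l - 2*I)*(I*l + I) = I*l^4 + 5*l^3 + 4*I*l^3 + 20*l^2 - 3*I*l^2 + 15*l - 24*I*l - 18*I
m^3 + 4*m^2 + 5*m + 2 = (m + 1)^2*(m + 2)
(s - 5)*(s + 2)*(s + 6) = s^3 + 3*s^2 - 28*s - 60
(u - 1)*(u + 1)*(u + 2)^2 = u^4 + 4*u^3 + 3*u^2 - 4*u - 4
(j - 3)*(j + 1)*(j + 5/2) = j^3 + j^2/2 - 8*j - 15/2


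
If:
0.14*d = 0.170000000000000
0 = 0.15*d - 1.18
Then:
No Solution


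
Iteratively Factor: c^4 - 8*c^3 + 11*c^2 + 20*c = (c - 5)*(c^3 - 3*c^2 - 4*c) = (c - 5)*(c - 4)*(c^2 + c) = c*(c - 5)*(c - 4)*(c + 1)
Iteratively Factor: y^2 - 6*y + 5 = (y - 5)*(y - 1)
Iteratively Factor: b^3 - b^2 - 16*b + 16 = (b + 4)*(b^2 - 5*b + 4) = (b - 4)*(b + 4)*(b - 1)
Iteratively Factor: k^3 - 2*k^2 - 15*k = (k)*(k^2 - 2*k - 15) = k*(k + 3)*(k - 5)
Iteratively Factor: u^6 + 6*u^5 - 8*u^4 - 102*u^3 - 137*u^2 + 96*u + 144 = (u + 3)*(u^5 + 3*u^4 - 17*u^3 - 51*u^2 + 16*u + 48) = (u + 3)*(u + 4)*(u^4 - u^3 - 13*u^2 + u + 12) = (u + 3)^2*(u + 4)*(u^3 - 4*u^2 - u + 4) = (u - 1)*(u + 3)^2*(u + 4)*(u^2 - 3*u - 4) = (u - 1)*(u + 1)*(u + 3)^2*(u + 4)*(u - 4)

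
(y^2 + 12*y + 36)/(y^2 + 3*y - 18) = (y + 6)/(y - 3)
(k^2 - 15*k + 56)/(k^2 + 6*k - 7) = (k^2 - 15*k + 56)/(k^2 + 6*k - 7)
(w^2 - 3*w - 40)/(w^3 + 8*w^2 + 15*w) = (w - 8)/(w*(w + 3))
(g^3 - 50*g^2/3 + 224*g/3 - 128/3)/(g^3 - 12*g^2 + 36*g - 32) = (3*g^2 - 26*g + 16)/(3*(g^2 - 4*g + 4))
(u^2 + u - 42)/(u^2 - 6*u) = (u + 7)/u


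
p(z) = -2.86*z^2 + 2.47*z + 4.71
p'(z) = 2.47 - 5.72*z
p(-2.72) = -23.17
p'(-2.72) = 18.03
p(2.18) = -3.50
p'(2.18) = -10.00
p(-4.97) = -78.21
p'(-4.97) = 30.90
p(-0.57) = 2.37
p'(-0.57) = 5.73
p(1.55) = 1.67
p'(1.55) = -6.40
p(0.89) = 4.64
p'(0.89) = -2.62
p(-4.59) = -66.88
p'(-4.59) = 28.72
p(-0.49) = 2.81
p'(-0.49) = 5.27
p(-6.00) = -113.07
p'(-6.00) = 36.79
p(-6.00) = -113.07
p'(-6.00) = 36.79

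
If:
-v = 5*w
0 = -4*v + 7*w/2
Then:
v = 0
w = 0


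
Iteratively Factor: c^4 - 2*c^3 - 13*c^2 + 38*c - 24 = (c - 2)*(c^3 - 13*c + 12) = (c - 2)*(c + 4)*(c^2 - 4*c + 3) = (c - 3)*(c - 2)*(c + 4)*(c - 1)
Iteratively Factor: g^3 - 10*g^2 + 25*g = (g - 5)*(g^2 - 5*g) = g*(g - 5)*(g - 5)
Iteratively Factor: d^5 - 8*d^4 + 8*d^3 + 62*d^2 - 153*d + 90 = (d - 5)*(d^4 - 3*d^3 - 7*d^2 + 27*d - 18) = (d - 5)*(d + 3)*(d^3 - 6*d^2 + 11*d - 6) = (d - 5)*(d - 3)*(d + 3)*(d^2 - 3*d + 2) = (d - 5)*(d - 3)*(d - 1)*(d + 3)*(d - 2)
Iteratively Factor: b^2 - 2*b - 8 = (b + 2)*(b - 4)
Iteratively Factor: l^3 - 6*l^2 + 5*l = (l - 1)*(l^2 - 5*l) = l*(l - 1)*(l - 5)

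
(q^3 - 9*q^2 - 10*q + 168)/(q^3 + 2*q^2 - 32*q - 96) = (q - 7)/(q + 4)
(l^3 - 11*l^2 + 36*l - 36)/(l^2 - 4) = (l^2 - 9*l + 18)/(l + 2)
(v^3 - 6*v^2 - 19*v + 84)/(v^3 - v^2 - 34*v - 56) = (v - 3)/(v + 2)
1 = 1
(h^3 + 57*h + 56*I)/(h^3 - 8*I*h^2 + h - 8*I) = (h + 7*I)/(h - I)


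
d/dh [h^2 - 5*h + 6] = 2*h - 5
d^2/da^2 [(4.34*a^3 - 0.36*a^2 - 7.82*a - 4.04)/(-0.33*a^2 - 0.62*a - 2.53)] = (-4.44089209850063e-16*a^5 - 1.77635683940025e-15*a^4 + 5.466224*a^3 - 40.009992*a^2 - 200.89344*a - 23.564296)/(0.035937*a^6 + 0.202554*a^5 + 1.207107*a^4 + 3.344156*a^3 + 9.254487*a^2 + 11.905674*a + 16.194277)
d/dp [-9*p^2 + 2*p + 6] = 2 - 18*p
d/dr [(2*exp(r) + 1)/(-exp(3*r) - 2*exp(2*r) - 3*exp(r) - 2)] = (4*exp(3*r) + 7*exp(2*r) + 4*exp(r) - 1)*exp(r)/(exp(6*r) + 4*exp(5*r) + 10*exp(4*r) + 16*exp(3*r) + 17*exp(2*r) + 12*exp(r) + 4)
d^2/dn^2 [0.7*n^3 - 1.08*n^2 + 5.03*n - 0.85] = 4.2*n - 2.16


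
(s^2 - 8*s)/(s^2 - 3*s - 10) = s*(8 - s)/(-s^2 + 3*s + 10)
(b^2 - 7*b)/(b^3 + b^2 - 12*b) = (b - 7)/(b^2 + b - 12)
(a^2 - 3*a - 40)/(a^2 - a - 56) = (a + 5)/(a + 7)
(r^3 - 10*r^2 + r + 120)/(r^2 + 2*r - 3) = (r^2 - 13*r + 40)/(r - 1)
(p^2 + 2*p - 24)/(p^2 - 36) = (p - 4)/(p - 6)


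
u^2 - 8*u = u*(u - 8)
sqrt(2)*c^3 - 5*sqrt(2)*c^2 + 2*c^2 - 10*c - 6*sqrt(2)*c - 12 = (c - 6)*(c + sqrt(2))*(sqrt(2)*c + sqrt(2))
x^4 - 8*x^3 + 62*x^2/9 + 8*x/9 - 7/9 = (x - 7)*(x - 1)*(x - 1/3)*(x + 1/3)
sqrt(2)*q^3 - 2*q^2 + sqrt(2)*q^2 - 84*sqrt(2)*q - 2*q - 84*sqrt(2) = (q - 7*sqrt(2))*(q + 6*sqrt(2))*(sqrt(2)*q + sqrt(2))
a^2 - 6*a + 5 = (a - 5)*(a - 1)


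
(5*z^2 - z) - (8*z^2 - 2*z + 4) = -3*z^2 + z - 4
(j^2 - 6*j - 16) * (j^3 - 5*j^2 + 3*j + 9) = j^5 - 11*j^4 + 17*j^3 + 71*j^2 - 102*j - 144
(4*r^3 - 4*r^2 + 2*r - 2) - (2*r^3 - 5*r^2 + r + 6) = 2*r^3 + r^2 + r - 8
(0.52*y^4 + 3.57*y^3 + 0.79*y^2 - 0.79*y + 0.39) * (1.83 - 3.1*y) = -1.612*y^5 - 10.1154*y^4 + 4.0841*y^3 + 3.8947*y^2 - 2.6547*y + 0.7137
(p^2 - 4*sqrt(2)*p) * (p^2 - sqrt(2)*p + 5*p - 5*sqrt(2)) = p^4 - 5*sqrt(2)*p^3 + 5*p^3 - 25*sqrt(2)*p^2 + 8*p^2 + 40*p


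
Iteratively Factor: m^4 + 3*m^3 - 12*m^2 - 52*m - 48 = (m - 4)*(m^3 + 7*m^2 + 16*m + 12) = (m - 4)*(m + 3)*(m^2 + 4*m + 4) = (m - 4)*(m + 2)*(m + 3)*(m + 2)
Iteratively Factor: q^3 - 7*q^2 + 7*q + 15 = (q - 5)*(q^2 - 2*q - 3) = (q - 5)*(q + 1)*(q - 3)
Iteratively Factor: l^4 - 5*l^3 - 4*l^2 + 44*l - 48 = (l + 3)*(l^3 - 8*l^2 + 20*l - 16) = (l - 2)*(l + 3)*(l^2 - 6*l + 8) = (l - 4)*(l - 2)*(l + 3)*(l - 2)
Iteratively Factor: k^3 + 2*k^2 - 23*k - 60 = (k + 4)*(k^2 - 2*k - 15) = (k - 5)*(k + 4)*(k + 3)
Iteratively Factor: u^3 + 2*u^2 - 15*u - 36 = (u + 3)*(u^2 - u - 12) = (u + 3)^2*(u - 4)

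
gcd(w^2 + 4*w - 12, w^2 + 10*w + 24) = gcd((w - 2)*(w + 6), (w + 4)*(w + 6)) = w + 6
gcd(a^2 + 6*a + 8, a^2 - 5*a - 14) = a + 2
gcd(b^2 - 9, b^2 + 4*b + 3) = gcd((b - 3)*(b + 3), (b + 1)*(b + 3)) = b + 3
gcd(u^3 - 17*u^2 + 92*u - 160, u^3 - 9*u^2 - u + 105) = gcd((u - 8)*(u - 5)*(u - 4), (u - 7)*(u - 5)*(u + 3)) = u - 5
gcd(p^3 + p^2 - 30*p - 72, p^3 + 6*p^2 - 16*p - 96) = p + 4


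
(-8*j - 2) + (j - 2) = -7*j - 4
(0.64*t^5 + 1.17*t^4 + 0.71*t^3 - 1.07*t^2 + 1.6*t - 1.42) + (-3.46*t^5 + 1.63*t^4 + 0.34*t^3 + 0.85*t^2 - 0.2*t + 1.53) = -2.82*t^5 + 2.8*t^4 + 1.05*t^3 - 0.22*t^2 + 1.4*t + 0.11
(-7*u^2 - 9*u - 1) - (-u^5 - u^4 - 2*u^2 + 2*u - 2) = u^5 + u^4 - 5*u^2 - 11*u + 1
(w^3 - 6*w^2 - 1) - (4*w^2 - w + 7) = w^3 - 10*w^2 + w - 8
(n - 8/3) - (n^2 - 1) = -n^2 + n - 5/3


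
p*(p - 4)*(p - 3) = p^3 - 7*p^2 + 12*p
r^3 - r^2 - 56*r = r*(r - 8)*(r + 7)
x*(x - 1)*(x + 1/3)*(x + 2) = x^4 + 4*x^3/3 - 5*x^2/3 - 2*x/3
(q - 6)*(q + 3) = q^2 - 3*q - 18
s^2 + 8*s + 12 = (s + 2)*(s + 6)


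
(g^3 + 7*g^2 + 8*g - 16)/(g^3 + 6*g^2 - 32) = (g - 1)/(g - 2)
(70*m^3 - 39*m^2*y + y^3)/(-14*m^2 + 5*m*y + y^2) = -5*m + y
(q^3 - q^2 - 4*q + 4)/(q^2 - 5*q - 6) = (-q^3 + q^2 + 4*q - 4)/(-q^2 + 5*q + 6)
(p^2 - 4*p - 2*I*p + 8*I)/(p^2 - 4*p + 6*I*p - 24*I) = (p - 2*I)/(p + 6*I)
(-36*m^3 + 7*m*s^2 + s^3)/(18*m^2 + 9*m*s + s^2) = -2*m + s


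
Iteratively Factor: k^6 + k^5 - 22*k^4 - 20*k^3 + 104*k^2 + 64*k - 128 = (k - 1)*(k^5 + 2*k^4 - 20*k^3 - 40*k^2 + 64*k + 128) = (k - 1)*(k + 4)*(k^4 - 2*k^3 - 12*k^2 + 8*k + 32) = (k - 4)*(k - 1)*(k + 4)*(k^3 + 2*k^2 - 4*k - 8) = (k - 4)*(k - 2)*(k - 1)*(k + 4)*(k^2 + 4*k + 4) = (k - 4)*(k - 2)*(k - 1)*(k + 2)*(k + 4)*(k + 2)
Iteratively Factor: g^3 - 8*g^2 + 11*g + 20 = (g - 5)*(g^2 - 3*g - 4) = (g - 5)*(g + 1)*(g - 4)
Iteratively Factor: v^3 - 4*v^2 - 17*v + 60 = (v + 4)*(v^2 - 8*v + 15) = (v - 3)*(v + 4)*(v - 5)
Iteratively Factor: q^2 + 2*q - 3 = (q + 3)*(q - 1)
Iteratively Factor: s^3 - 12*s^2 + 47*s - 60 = (s - 5)*(s^2 - 7*s + 12) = (s - 5)*(s - 4)*(s - 3)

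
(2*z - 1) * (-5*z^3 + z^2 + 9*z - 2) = -10*z^4 + 7*z^3 + 17*z^2 - 13*z + 2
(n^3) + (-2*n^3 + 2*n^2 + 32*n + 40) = -n^3 + 2*n^2 + 32*n + 40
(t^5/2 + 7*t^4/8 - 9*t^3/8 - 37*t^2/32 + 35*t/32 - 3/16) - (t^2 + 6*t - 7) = t^5/2 + 7*t^4/8 - 9*t^3/8 - 69*t^2/32 - 157*t/32 + 109/16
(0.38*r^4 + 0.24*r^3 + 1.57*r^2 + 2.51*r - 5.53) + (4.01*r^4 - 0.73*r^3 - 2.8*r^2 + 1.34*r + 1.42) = 4.39*r^4 - 0.49*r^3 - 1.23*r^2 + 3.85*r - 4.11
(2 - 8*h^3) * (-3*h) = 24*h^4 - 6*h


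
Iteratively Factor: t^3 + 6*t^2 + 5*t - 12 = (t + 4)*(t^2 + 2*t - 3) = (t - 1)*(t + 4)*(t + 3)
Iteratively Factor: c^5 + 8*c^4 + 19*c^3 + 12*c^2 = (c + 3)*(c^4 + 5*c^3 + 4*c^2) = c*(c + 3)*(c^3 + 5*c^2 + 4*c) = c*(c + 1)*(c + 3)*(c^2 + 4*c) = c^2*(c + 1)*(c + 3)*(c + 4)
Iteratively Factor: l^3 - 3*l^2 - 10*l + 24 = (l + 3)*(l^2 - 6*l + 8) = (l - 2)*(l + 3)*(l - 4)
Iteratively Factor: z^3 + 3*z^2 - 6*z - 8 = (z + 4)*(z^2 - z - 2) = (z - 2)*(z + 4)*(z + 1)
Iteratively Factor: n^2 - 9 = (n + 3)*(n - 3)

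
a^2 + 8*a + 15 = (a + 3)*(a + 5)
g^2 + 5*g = g*(g + 5)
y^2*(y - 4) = y^3 - 4*y^2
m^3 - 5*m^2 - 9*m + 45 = (m - 5)*(m - 3)*(m + 3)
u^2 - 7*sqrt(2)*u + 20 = (u - 5*sqrt(2))*(u - 2*sqrt(2))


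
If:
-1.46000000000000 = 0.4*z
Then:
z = -3.65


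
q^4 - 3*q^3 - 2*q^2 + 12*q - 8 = (q - 2)^2*(q - 1)*(q + 2)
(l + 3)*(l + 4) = l^2 + 7*l + 12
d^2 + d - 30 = (d - 5)*(d + 6)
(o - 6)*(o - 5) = o^2 - 11*o + 30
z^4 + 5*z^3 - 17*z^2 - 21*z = z*(z - 3)*(z + 1)*(z + 7)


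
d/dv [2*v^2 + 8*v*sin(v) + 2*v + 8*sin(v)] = 8*v*cos(v) + 4*v + 8*sqrt(2)*sin(v + pi/4) + 2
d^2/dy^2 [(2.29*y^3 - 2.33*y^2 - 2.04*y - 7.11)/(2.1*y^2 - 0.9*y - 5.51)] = (-2.8421709430404e-14*y^5 + 1.4210854715202e-14*y^4 + 29.90478*y^3 - 281.75652*y^2 + 356.146134*y - 297.303166)/(9.261*y^6 - 11.907*y^5 - 67.7943*y^4 + 61.7544*y^3 + 177.87933*y^2 - 81.97227*y - 167.284151)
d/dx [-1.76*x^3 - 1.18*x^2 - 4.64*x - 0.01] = -5.28*x^2 - 2.36*x - 4.64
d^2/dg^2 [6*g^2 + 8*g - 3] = 12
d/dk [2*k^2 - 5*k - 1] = 4*k - 5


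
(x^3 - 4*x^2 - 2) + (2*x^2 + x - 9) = x^3 - 2*x^2 + x - 11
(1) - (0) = 1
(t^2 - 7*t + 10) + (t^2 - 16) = 2*t^2 - 7*t - 6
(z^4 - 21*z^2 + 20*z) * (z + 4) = z^5 + 4*z^4 - 21*z^3 - 64*z^2 + 80*z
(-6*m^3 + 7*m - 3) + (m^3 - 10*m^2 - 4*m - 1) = -5*m^3 - 10*m^2 + 3*m - 4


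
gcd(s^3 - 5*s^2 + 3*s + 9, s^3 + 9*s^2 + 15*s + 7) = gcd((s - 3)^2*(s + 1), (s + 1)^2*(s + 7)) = s + 1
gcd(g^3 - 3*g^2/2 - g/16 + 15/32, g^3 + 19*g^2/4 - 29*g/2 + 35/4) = g - 5/4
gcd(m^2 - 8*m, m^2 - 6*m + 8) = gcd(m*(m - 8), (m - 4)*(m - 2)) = 1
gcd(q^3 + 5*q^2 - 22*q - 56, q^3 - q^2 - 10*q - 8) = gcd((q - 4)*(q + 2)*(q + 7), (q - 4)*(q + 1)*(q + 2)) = q^2 - 2*q - 8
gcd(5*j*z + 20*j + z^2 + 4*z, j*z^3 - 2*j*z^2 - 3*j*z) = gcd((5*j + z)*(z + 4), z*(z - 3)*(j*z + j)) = 1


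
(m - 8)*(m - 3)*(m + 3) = m^3 - 8*m^2 - 9*m + 72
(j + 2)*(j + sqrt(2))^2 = j^3 + 2*j^2 + 2*sqrt(2)*j^2 + 2*j + 4*sqrt(2)*j + 4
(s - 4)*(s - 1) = s^2 - 5*s + 4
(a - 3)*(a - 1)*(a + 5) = a^3 + a^2 - 17*a + 15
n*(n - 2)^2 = n^3 - 4*n^2 + 4*n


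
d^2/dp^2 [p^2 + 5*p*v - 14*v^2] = 2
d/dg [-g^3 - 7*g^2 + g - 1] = -3*g^2 - 14*g + 1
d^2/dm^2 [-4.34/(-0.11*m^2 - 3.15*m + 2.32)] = (-0.105028*m^2 - 3.00762*m + 4.34*(0.22*m + 3.15)*(0.44*m + 6.3) + 2.215136)/(0.11*m^2 + 3.15*m - 2.32)^3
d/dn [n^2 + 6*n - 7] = 2*n + 6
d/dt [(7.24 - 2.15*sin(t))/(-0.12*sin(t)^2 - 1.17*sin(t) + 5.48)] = (-0.258*sin(t)^2 + 1.7376*sin(t) - 3.3112)*cos(t)/(0.0144*sin(t)^4 + 0.2808*sin(t)^3 + 0.0536999999999996*sin(t)^2 - 12.8232*sin(t) + 30.0304)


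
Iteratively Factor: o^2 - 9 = (o - 3)*(o + 3)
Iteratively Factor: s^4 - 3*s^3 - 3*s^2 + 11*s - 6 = (s + 2)*(s^3 - 5*s^2 + 7*s - 3) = (s - 1)*(s + 2)*(s^2 - 4*s + 3) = (s - 3)*(s - 1)*(s + 2)*(s - 1)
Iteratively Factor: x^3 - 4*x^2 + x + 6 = (x + 1)*(x^2 - 5*x + 6) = (x - 2)*(x + 1)*(x - 3)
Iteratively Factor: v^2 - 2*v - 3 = (v - 3)*(v + 1)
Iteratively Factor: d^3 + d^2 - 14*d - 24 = (d + 3)*(d^2 - 2*d - 8) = (d - 4)*(d + 3)*(d + 2)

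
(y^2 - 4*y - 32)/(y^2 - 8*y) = (y + 4)/y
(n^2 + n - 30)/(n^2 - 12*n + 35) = (n + 6)/(n - 7)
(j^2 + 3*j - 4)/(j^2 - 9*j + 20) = (j^2 + 3*j - 4)/(j^2 - 9*j + 20)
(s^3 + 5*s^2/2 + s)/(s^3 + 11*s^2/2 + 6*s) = (2*s^2 + 5*s + 2)/(2*s^2 + 11*s + 12)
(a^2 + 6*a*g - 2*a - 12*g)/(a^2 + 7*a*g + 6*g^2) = (a - 2)/(a + g)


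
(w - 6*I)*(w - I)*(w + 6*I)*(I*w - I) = I*w^4 + w^3 - I*w^3 - w^2 + 36*I*w^2 + 36*w - 36*I*w - 36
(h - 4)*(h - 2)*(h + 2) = h^3 - 4*h^2 - 4*h + 16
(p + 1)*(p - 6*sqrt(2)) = p^2 - 6*sqrt(2)*p + p - 6*sqrt(2)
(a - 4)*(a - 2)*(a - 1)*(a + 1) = a^4 - 6*a^3 + 7*a^2 + 6*a - 8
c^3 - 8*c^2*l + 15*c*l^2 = c*(c - 5*l)*(c - 3*l)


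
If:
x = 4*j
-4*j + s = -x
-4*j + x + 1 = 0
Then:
No Solution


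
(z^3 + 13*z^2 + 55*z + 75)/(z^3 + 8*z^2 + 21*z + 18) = (z^2 + 10*z + 25)/(z^2 + 5*z + 6)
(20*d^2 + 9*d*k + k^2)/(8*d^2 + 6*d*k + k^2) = (5*d + k)/(2*d + k)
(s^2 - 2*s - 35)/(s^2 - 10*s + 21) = (s + 5)/(s - 3)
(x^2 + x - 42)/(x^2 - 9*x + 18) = (x + 7)/(x - 3)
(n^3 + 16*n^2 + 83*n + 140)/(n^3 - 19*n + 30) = (n^2 + 11*n + 28)/(n^2 - 5*n + 6)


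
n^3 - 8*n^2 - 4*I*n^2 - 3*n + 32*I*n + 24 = (n - 8)*(n - 3*I)*(n - I)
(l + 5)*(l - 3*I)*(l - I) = l^3 + 5*l^2 - 4*I*l^2 - 3*l - 20*I*l - 15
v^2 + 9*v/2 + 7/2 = (v + 1)*(v + 7/2)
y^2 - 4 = (y - 2)*(y + 2)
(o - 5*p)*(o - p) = o^2 - 6*o*p + 5*p^2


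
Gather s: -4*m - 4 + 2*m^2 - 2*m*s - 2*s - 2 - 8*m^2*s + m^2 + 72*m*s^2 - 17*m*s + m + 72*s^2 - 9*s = 3*m^2 - 3*m + s^2*(72*m + 72) + s*(-8*m^2 - 19*m - 11) - 6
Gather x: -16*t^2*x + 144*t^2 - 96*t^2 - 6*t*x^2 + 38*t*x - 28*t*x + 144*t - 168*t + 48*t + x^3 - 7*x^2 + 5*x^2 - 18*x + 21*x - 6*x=48*t^2 + 24*t + x^3 + x^2*(-6*t - 2) + x*(-16*t^2 + 10*t - 3)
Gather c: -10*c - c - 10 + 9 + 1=-11*c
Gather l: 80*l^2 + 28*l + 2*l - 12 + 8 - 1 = 80*l^2 + 30*l - 5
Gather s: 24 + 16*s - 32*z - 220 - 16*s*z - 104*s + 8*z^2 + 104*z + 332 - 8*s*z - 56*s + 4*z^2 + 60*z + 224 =s*(-24*z - 144) + 12*z^2 + 132*z + 360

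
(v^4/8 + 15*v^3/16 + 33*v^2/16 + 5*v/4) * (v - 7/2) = v^5/8 + v^4/2 - 39*v^3/32 - 191*v^2/32 - 35*v/8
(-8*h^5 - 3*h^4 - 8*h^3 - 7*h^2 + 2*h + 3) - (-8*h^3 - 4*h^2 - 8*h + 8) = -8*h^5 - 3*h^4 - 3*h^2 + 10*h - 5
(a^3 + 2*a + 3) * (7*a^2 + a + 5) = 7*a^5 + a^4 + 19*a^3 + 23*a^2 + 13*a + 15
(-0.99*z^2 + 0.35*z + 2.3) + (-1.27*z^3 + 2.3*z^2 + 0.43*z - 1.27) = -1.27*z^3 + 1.31*z^2 + 0.78*z + 1.03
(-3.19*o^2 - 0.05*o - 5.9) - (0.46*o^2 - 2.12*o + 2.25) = -3.65*o^2 + 2.07*o - 8.15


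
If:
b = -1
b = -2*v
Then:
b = -1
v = 1/2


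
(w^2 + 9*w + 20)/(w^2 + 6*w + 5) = (w + 4)/(w + 1)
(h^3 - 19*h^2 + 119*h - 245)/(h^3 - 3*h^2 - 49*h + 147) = (h^2 - 12*h + 35)/(h^2 + 4*h - 21)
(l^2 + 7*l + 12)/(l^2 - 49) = (l^2 + 7*l + 12)/(l^2 - 49)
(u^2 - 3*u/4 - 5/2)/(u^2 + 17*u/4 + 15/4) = (u - 2)/(u + 3)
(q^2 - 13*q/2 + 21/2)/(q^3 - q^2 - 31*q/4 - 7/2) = 2*(q - 3)/(2*q^2 + 5*q + 2)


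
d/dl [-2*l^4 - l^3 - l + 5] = -8*l^3 - 3*l^2 - 1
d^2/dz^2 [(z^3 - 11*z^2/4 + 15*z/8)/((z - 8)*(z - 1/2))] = 4*(187*z^3 - 276*z^2 + 102*z + 79)/(8*z^6 - 204*z^5 + 1830*z^4 - 6545*z^3 + 7320*z^2 - 3264*z + 512)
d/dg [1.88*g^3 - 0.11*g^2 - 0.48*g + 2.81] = 5.64*g^2 - 0.22*g - 0.48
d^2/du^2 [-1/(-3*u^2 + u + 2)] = 2*(9*u^2 - 3*u - (6*u - 1)^2 - 6)/(-3*u^2 + u + 2)^3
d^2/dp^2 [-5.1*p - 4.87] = 0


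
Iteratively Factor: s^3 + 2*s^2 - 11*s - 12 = (s - 3)*(s^2 + 5*s + 4) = (s - 3)*(s + 4)*(s + 1)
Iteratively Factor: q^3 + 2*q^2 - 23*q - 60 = (q + 3)*(q^2 - q - 20) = (q - 5)*(q + 3)*(q + 4)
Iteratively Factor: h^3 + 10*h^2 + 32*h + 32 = (h + 4)*(h^2 + 6*h + 8) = (h + 4)^2*(h + 2)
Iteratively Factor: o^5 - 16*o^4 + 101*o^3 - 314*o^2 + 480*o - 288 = (o - 4)*(o^4 - 12*o^3 + 53*o^2 - 102*o + 72) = (o - 4)*(o - 3)*(o^3 - 9*o^2 + 26*o - 24) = (o - 4)*(o - 3)^2*(o^2 - 6*o + 8) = (o - 4)*(o - 3)^2*(o - 2)*(o - 4)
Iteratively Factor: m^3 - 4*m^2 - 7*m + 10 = (m - 1)*(m^2 - 3*m - 10) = (m - 5)*(m - 1)*(m + 2)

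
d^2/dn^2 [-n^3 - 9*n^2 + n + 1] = -6*n - 18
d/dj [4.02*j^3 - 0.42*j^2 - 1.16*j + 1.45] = 12.06*j^2 - 0.84*j - 1.16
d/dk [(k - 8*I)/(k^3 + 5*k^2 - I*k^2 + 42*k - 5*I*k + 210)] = (-2*k^3 + k^2*(-5 + 25*I) + k*(16 + 80*I) + 250 + 336*I)/(k^6 + k^5*(10 - 2*I) + k^4*(108 - 20*I) + k^3*(830 - 134*I) + k^2*(3839 - 840*I) + k*(17640 - 2100*I) + 44100)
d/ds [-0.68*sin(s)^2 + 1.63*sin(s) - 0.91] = (1.63 - 1.36*sin(s))*cos(s)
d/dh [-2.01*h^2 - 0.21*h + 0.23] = -4.02*h - 0.21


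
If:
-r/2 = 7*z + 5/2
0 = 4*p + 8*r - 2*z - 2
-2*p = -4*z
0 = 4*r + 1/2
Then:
No Solution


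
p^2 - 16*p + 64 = (p - 8)^2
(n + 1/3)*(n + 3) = n^2 + 10*n/3 + 1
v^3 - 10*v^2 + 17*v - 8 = (v - 8)*(v - 1)^2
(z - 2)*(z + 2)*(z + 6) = z^3 + 6*z^2 - 4*z - 24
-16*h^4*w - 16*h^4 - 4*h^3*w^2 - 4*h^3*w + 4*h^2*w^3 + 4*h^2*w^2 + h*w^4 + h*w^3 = (-2*h + w)*(2*h + w)*(4*h + w)*(h*w + h)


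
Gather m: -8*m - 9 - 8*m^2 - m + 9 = -8*m^2 - 9*m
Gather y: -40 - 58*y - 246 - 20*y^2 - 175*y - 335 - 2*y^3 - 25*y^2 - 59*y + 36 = -2*y^3 - 45*y^2 - 292*y - 585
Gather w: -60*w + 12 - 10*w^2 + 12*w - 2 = -10*w^2 - 48*w + 10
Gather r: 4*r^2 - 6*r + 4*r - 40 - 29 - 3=4*r^2 - 2*r - 72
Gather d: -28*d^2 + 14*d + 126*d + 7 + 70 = -28*d^2 + 140*d + 77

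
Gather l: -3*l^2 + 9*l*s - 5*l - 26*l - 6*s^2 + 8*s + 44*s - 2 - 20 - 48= -3*l^2 + l*(9*s - 31) - 6*s^2 + 52*s - 70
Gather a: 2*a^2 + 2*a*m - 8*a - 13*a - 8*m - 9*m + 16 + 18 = 2*a^2 + a*(2*m - 21) - 17*m + 34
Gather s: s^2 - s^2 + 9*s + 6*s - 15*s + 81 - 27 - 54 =0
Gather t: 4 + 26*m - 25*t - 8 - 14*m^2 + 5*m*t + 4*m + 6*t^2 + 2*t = -14*m^2 + 30*m + 6*t^2 + t*(5*m - 23) - 4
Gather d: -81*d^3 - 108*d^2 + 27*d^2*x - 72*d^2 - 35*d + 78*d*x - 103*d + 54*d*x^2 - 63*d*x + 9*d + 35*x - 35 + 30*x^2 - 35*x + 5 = -81*d^3 + d^2*(27*x - 180) + d*(54*x^2 + 15*x - 129) + 30*x^2 - 30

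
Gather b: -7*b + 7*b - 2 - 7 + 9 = 0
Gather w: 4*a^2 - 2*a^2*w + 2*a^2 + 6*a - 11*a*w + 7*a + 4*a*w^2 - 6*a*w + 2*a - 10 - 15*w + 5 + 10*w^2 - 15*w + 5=6*a^2 + 15*a + w^2*(4*a + 10) + w*(-2*a^2 - 17*a - 30)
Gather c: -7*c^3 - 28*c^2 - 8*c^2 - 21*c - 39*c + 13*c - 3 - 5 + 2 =-7*c^3 - 36*c^2 - 47*c - 6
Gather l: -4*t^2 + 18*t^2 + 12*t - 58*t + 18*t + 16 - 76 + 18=14*t^2 - 28*t - 42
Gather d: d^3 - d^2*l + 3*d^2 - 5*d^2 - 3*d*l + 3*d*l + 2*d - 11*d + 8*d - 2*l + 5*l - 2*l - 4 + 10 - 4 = d^3 + d^2*(-l - 2) - d + l + 2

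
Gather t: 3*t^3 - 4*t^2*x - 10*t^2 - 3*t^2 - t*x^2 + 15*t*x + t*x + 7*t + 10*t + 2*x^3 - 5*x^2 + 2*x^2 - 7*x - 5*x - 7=3*t^3 + t^2*(-4*x - 13) + t*(-x^2 + 16*x + 17) + 2*x^3 - 3*x^2 - 12*x - 7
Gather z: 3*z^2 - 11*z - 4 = 3*z^2 - 11*z - 4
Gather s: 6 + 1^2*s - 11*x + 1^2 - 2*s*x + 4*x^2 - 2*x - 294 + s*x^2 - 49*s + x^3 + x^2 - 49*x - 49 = s*(x^2 - 2*x - 48) + x^3 + 5*x^2 - 62*x - 336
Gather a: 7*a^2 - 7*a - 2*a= 7*a^2 - 9*a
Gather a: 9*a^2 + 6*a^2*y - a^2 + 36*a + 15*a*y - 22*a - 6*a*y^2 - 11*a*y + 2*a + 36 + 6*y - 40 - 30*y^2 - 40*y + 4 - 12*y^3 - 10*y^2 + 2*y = a^2*(6*y + 8) + a*(-6*y^2 + 4*y + 16) - 12*y^3 - 40*y^2 - 32*y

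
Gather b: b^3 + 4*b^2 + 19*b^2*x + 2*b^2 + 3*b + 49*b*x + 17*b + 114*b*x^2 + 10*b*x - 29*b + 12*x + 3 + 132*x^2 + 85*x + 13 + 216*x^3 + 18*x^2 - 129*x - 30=b^3 + b^2*(19*x + 6) + b*(114*x^2 + 59*x - 9) + 216*x^3 + 150*x^2 - 32*x - 14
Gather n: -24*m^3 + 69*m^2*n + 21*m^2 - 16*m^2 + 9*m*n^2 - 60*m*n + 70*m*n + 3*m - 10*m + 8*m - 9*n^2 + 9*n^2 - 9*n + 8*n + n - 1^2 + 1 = -24*m^3 + 5*m^2 + 9*m*n^2 + m + n*(69*m^2 + 10*m)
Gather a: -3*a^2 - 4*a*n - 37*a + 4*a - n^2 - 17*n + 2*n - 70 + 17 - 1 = -3*a^2 + a*(-4*n - 33) - n^2 - 15*n - 54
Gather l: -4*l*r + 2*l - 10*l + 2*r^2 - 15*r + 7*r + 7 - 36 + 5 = l*(-4*r - 8) + 2*r^2 - 8*r - 24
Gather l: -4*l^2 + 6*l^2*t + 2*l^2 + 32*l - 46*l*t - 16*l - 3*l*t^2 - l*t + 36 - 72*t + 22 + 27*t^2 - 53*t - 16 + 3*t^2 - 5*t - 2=l^2*(6*t - 2) + l*(-3*t^2 - 47*t + 16) + 30*t^2 - 130*t + 40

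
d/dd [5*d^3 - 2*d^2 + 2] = d*(15*d - 4)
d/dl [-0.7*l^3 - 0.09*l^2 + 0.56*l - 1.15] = -2.1*l^2 - 0.18*l + 0.56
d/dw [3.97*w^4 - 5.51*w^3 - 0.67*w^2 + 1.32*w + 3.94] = 15.88*w^3 - 16.53*w^2 - 1.34*w + 1.32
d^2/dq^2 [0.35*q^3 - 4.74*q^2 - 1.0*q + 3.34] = 2.1*q - 9.48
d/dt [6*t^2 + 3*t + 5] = 12*t + 3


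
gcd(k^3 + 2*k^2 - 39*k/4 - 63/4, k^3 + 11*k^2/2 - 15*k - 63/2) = k^2 - 3*k/2 - 9/2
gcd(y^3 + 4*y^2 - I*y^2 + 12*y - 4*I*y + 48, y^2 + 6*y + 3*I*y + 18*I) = y + 3*I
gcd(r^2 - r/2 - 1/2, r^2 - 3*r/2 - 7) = 1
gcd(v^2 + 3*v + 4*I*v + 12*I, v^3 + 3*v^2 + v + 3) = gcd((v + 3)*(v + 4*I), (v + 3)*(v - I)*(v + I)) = v + 3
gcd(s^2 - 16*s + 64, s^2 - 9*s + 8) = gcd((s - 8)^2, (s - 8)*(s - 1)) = s - 8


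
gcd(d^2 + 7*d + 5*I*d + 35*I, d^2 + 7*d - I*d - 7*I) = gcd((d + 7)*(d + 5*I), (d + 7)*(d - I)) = d + 7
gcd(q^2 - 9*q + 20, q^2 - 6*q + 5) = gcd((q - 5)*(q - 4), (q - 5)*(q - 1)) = q - 5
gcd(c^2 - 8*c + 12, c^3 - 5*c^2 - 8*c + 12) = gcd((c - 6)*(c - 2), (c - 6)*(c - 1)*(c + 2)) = c - 6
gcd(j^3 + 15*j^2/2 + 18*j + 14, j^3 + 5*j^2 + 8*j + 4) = j^2 + 4*j + 4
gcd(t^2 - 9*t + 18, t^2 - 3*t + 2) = 1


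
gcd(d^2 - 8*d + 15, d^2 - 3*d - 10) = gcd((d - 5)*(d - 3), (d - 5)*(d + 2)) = d - 5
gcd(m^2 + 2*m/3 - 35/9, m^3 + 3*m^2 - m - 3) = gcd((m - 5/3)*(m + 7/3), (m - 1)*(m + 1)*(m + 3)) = 1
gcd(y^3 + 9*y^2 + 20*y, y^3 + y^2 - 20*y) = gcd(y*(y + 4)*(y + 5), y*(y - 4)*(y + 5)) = y^2 + 5*y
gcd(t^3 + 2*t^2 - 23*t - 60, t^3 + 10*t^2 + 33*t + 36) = t^2 + 7*t + 12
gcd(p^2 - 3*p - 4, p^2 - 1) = p + 1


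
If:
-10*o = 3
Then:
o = -3/10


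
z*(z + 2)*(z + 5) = z^3 + 7*z^2 + 10*z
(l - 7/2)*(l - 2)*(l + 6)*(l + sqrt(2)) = l^4 + l^3/2 + sqrt(2)*l^3 - 26*l^2 + sqrt(2)*l^2/2 - 26*sqrt(2)*l + 42*l + 42*sqrt(2)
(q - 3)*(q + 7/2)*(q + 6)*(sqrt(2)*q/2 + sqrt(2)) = sqrt(2)*q^4/2 + 17*sqrt(2)*q^3/4 + 11*sqrt(2)*q^2/4 - 39*sqrt(2)*q - 63*sqrt(2)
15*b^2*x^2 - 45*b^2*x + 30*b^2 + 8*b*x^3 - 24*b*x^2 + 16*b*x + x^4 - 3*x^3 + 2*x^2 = (3*b + x)*(5*b + x)*(x - 2)*(x - 1)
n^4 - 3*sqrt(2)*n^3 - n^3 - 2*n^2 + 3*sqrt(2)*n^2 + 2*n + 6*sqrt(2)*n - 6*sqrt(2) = (n - 1)*(n - 3*sqrt(2))*(n - sqrt(2))*(n + sqrt(2))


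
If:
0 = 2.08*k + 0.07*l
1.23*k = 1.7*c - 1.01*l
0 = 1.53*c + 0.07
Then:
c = -0.05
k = 0.00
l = -0.08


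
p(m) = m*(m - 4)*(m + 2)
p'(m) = m*(m - 4) + m*(m + 2) + (m - 4)*(m + 2) = 3*m^2 - 4*m - 8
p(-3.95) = -61.23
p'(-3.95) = 54.61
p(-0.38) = 2.70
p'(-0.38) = -6.05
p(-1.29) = 4.85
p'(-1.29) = 2.15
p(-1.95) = 0.58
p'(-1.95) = 11.21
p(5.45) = 58.87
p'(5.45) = 59.31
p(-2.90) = -18.01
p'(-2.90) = 28.83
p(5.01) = 35.47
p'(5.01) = 47.26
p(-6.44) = -298.52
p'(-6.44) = 142.18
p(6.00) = 96.00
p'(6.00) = 76.00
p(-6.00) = -240.00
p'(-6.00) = 124.00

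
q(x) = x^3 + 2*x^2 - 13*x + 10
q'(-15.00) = 602.00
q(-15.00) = -2720.00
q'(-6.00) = 71.00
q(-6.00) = -56.00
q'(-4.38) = 27.03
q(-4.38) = 21.28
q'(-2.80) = -0.68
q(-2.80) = 40.13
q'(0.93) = -6.69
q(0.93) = 0.44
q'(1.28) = -2.96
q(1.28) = -1.27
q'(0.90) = -6.97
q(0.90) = 0.65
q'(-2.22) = -7.09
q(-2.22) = 37.78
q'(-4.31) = 25.49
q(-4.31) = 23.12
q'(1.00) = -6.00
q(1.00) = 0.00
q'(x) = 3*x^2 + 4*x - 13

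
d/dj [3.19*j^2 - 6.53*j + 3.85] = 6.38*j - 6.53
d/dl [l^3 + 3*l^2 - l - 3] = 3*l^2 + 6*l - 1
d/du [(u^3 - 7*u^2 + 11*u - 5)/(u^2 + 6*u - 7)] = (u^2 + 14*u - 47)/(u^2 + 14*u + 49)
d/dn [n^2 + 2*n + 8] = 2*n + 2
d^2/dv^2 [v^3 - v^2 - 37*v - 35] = 6*v - 2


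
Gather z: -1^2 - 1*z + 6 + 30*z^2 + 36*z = 30*z^2 + 35*z + 5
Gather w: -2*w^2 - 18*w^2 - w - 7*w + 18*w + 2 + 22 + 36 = -20*w^2 + 10*w + 60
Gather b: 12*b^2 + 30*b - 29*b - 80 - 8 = 12*b^2 + b - 88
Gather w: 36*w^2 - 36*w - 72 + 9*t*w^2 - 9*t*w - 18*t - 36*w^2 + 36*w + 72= 9*t*w^2 - 9*t*w - 18*t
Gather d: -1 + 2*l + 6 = 2*l + 5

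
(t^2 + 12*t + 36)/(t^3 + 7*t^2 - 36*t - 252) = (t + 6)/(t^2 + t - 42)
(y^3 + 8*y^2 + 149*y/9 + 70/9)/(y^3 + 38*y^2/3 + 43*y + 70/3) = (y + 7/3)/(y + 7)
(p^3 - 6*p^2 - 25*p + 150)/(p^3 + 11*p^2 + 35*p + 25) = (p^2 - 11*p + 30)/(p^2 + 6*p + 5)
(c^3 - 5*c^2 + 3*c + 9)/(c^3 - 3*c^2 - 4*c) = (c^2 - 6*c + 9)/(c*(c - 4))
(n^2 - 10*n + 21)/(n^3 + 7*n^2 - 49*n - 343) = (n - 3)/(n^2 + 14*n + 49)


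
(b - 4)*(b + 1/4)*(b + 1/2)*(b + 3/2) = b^4 - 7*b^3/4 - 31*b^2/4 - 77*b/16 - 3/4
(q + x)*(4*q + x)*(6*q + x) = 24*q^3 + 34*q^2*x + 11*q*x^2 + x^3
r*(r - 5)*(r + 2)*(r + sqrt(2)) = r^4 - 3*r^3 + sqrt(2)*r^3 - 10*r^2 - 3*sqrt(2)*r^2 - 10*sqrt(2)*r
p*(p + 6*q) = p^2 + 6*p*q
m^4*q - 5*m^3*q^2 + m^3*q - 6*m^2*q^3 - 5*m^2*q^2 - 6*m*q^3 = m*(m - 6*q)*(m + q)*(m*q + q)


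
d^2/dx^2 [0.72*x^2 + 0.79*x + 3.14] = 1.44000000000000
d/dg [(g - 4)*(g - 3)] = 2*g - 7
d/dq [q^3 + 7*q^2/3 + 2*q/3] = 3*q^2 + 14*q/3 + 2/3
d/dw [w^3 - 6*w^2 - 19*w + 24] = 3*w^2 - 12*w - 19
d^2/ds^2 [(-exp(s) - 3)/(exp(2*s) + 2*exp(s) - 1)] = (-exp(4*s) - 10*exp(3*s) - 24*exp(2*s) - 26*exp(s) - 7)*exp(s)/(exp(6*s) + 6*exp(5*s) + 9*exp(4*s) - 4*exp(3*s) - 9*exp(2*s) + 6*exp(s) - 1)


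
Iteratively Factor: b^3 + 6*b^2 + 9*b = (b + 3)*(b^2 + 3*b) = (b + 3)^2*(b)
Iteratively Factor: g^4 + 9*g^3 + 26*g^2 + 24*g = (g + 4)*(g^3 + 5*g^2 + 6*g) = (g + 2)*(g + 4)*(g^2 + 3*g) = g*(g + 2)*(g + 4)*(g + 3)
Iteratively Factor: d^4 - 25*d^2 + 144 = (d - 4)*(d^3 + 4*d^2 - 9*d - 36) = (d - 4)*(d - 3)*(d^2 + 7*d + 12) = (d - 4)*(d - 3)*(d + 4)*(d + 3)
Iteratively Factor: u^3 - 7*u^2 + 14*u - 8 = (u - 4)*(u^2 - 3*u + 2) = (u - 4)*(u - 1)*(u - 2)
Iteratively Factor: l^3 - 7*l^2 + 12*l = (l - 3)*(l^2 - 4*l) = (l - 4)*(l - 3)*(l)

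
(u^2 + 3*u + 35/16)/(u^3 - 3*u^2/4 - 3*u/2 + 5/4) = (u + 7/4)/(u^2 - 2*u + 1)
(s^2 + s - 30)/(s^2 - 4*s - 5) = (s + 6)/(s + 1)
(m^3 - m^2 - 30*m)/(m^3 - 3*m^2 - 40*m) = (m - 6)/(m - 8)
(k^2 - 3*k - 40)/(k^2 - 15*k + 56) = (k + 5)/(k - 7)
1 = 1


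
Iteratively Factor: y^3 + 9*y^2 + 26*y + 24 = (y + 2)*(y^2 + 7*y + 12) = (y + 2)*(y + 4)*(y + 3)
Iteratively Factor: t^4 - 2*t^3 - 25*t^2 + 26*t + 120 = (t - 3)*(t^3 + t^2 - 22*t - 40) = (t - 3)*(t + 2)*(t^2 - t - 20) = (t - 5)*(t - 3)*(t + 2)*(t + 4)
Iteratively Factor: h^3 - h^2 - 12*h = (h)*(h^2 - h - 12) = h*(h - 4)*(h + 3)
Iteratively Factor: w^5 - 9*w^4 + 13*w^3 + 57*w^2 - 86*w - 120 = (w - 4)*(w^4 - 5*w^3 - 7*w^2 + 29*w + 30) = (w - 5)*(w - 4)*(w^3 - 7*w - 6) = (w - 5)*(w - 4)*(w - 3)*(w^2 + 3*w + 2) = (w - 5)*(w - 4)*(w - 3)*(w + 2)*(w + 1)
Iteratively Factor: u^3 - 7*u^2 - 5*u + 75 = (u - 5)*(u^2 - 2*u - 15) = (u - 5)^2*(u + 3)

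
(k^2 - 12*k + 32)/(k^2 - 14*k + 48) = (k - 4)/(k - 6)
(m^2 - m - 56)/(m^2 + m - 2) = (m^2 - m - 56)/(m^2 + m - 2)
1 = 1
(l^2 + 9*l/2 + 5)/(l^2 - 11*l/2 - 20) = (l + 2)/(l - 8)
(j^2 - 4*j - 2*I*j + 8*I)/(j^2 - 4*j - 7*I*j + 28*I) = (j - 2*I)/(j - 7*I)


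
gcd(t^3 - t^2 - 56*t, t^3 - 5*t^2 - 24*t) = t^2 - 8*t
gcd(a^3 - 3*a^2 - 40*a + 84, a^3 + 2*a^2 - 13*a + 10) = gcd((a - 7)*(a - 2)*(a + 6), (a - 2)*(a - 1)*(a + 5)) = a - 2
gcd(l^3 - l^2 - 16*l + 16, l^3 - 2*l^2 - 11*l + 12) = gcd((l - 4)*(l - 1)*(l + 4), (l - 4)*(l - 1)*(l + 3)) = l^2 - 5*l + 4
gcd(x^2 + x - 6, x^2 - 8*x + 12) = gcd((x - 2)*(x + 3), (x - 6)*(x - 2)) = x - 2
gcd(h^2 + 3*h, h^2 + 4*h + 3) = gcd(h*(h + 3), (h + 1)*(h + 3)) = h + 3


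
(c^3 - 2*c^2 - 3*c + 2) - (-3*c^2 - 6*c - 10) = c^3 + c^2 + 3*c + 12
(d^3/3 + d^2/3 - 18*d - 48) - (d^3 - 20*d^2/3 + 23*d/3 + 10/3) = -2*d^3/3 + 7*d^2 - 77*d/3 - 154/3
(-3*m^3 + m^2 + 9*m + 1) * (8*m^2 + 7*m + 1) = -24*m^5 - 13*m^4 + 76*m^3 + 72*m^2 + 16*m + 1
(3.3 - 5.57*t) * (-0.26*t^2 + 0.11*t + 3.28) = 1.4482*t^3 - 1.4707*t^2 - 17.9066*t + 10.824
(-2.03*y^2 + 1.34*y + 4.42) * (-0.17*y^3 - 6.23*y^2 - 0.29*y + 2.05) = 0.3451*y^5 + 12.4191*y^4 - 8.5109*y^3 - 32.0867*y^2 + 1.4652*y + 9.061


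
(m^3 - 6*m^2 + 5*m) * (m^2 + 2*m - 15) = m^5 - 4*m^4 - 22*m^3 + 100*m^2 - 75*m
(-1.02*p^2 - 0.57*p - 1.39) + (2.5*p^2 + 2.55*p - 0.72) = 1.48*p^2 + 1.98*p - 2.11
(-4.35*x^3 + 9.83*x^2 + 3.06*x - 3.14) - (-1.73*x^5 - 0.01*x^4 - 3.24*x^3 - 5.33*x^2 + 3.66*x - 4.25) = 1.73*x^5 + 0.01*x^4 - 1.11*x^3 + 15.16*x^2 - 0.6*x + 1.11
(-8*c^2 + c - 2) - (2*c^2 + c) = -10*c^2 - 2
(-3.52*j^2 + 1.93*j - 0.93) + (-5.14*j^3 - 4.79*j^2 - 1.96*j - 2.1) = -5.14*j^3 - 8.31*j^2 - 0.03*j - 3.03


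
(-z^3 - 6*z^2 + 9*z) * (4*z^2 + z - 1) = -4*z^5 - 25*z^4 + 31*z^3 + 15*z^2 - 9*z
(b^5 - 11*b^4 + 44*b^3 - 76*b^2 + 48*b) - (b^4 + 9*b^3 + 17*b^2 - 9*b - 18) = b^5 - 12*b^4 + 35*b^3 - 93*b^2 + 57*b + 18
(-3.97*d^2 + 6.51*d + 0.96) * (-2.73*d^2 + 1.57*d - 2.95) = 10.8381*d^4 - 24.0052*d^3 + 19.3114*d^2 - 17.6973*d - 2.832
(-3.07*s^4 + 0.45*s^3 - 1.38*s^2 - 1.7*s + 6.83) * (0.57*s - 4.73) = -1.7499*s^5 + 14.7776*s^4 - 2.9151*s^3 + 5.5584*s^2 + 11.9341*s - 32.3059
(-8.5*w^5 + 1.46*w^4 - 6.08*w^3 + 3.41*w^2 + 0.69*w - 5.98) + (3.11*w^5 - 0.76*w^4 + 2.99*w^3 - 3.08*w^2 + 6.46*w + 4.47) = -5.39*w^5 + 0.7*w^4 - 3.09*w^3 + 0.33*w^2 + 7.15*w - 1.51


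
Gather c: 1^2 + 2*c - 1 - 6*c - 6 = -4*c - 6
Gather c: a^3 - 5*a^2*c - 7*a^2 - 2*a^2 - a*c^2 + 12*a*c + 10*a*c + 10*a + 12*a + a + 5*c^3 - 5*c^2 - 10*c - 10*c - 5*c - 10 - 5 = a^3 - 9*a^2 + 23*a + 5*c^3 + c^2*(-a - 5) + c*(-5*a^2 + 22*a - 25) - 15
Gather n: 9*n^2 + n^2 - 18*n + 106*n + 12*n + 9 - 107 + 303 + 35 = 10*n^2 + 100*n + 240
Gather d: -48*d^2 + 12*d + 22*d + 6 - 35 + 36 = -48*d^2 + 34*d + 7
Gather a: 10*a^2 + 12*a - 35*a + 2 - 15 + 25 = 10*a^2 - 23*a + 12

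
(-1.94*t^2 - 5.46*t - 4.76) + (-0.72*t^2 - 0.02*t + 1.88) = -2.66*t^2 - 5.48*t - 2.88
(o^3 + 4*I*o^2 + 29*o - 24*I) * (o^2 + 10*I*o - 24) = o^5 + 14*I*o^4 - 35*o^3 + 170*I*o^2 - 456*o + 576*I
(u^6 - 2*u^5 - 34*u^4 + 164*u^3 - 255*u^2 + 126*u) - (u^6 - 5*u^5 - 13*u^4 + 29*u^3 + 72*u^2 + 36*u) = 3*u^5 - 21*u^4 + 135*u^3 - 327*u^2 + 90*u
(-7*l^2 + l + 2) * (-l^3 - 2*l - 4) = 7*l^5 - l^4 + 12*l^3 + 26*l^2 - 8*l - 8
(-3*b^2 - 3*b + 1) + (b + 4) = -3*b^2 - 2*b + 5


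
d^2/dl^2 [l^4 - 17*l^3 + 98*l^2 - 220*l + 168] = 12*l^2 - 102*l + 196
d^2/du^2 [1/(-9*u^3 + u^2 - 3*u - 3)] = 2*((27*u - 1)*(9*u^3 - u^2 + 3*u + 3) - (27*u^2 - 2*u + 3)^2)/(9*u^3 - u^2 + 3*u + 3)^3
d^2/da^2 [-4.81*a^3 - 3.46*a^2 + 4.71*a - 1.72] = -28.86*a - 6.92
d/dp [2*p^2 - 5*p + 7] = 4*p - 5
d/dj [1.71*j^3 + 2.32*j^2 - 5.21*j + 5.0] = 5.13*j^2 + 4.64*j - 5.21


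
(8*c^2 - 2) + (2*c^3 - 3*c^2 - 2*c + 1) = 2*c^3 + 5*c^2 - 2*c - 1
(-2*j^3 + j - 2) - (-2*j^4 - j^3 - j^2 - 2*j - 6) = 2*j^4 - j^3 + j^2 + 3*j + 4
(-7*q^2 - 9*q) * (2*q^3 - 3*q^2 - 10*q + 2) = -14*q^5 + 3*q^4 + 97*q^3 + 76*q^2 - 18*q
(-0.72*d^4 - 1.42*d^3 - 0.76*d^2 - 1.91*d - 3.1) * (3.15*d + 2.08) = -2.268*d^5 - 5.9706*d^4 - 5.3476*d^3 - 7.5973*d^2 - 13.7378*d - 6.448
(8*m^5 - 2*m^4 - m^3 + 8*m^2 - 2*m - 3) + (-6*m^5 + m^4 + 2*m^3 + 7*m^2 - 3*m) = 2*m^5 - m^4 + m^3 + 15*m^2 - 5*m - 3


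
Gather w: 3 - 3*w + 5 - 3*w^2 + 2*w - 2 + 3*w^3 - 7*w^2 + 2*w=3*w^3 - 10*w^2 + w + 6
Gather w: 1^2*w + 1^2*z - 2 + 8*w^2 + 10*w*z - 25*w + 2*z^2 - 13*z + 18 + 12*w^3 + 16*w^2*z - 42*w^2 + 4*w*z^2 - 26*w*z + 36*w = 12*w^3 + w^2*(16*z - 34) + w*(4*z^2 - 16*z + 12) + 2*z^2 - 12*z + 16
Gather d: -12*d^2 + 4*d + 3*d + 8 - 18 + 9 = -12*d^2 + 7*d - 1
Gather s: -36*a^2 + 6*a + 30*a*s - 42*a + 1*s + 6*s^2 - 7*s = -36*a^2 - 36*a + 6*s^2 + s*(30*a - 6)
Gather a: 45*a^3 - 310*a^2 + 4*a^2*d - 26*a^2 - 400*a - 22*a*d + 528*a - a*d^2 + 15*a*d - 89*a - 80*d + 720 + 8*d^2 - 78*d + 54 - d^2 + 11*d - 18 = 45*a^3 + a^2*(4*d - 336) + a*(-d^2 - 7*d + 39) + 7*d^2 - 147*d + 756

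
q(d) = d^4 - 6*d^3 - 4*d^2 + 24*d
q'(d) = 4*d^3 - 18*d^2 - 8*d + 24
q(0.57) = 11.37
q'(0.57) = 14.33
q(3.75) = -84.90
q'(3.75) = -48.19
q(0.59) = 11.66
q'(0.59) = 13.84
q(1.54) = 11.18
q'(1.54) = -16.40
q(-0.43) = -10.55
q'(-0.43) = 23.79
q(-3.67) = 336.04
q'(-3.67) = -386.80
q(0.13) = 3.04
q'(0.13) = 22.66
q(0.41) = 8.78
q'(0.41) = 17.97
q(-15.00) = 69615.00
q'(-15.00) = -17406.00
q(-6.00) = 2304.00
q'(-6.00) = -1440.00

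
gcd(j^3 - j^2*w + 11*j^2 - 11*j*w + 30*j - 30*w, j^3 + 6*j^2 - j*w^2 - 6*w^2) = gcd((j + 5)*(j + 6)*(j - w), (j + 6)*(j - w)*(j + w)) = -j^2 + j*w - 6*j + 6*w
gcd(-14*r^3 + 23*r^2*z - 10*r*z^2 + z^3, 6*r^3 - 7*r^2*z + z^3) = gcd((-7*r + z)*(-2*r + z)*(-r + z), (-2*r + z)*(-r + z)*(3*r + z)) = 2*r^2 - 3*r*z + z^2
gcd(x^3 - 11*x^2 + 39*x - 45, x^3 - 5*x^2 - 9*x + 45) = x^2 - 8*x + 15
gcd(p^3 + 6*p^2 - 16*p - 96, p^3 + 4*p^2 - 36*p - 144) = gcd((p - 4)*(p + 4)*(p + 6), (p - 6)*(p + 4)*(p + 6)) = p^2 + 10*p + 24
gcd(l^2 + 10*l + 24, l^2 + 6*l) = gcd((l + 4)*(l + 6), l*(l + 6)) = l + 6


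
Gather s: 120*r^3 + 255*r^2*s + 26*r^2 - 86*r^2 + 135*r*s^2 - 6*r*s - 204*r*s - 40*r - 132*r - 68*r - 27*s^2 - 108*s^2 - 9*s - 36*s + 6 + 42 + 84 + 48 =120*r^3 - 60*r^2 - 240*r + s^2*(135*r - 135) + s*(255*r^2 - 210*r - 45) + 180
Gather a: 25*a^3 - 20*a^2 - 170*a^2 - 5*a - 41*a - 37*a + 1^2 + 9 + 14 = 25*a^3 - 190*a^2 - 83*a + 24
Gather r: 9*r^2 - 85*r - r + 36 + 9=9*r^2 - 86*r + 45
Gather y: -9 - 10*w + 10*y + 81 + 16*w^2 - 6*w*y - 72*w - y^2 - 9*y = 16*w^2 - 82*w - y^2 + y*(1 - 6*w) + 72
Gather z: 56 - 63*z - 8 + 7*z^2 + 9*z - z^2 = 6*z^2 - 54*z + 48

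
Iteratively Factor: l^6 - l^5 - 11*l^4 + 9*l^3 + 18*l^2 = (l + 1)*(l^5 - 2*l^4 - 9*l^3 + 18*l^2) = (l + 1)*(l + 3)*(l^4 - 5*l^3 + 6*l^2) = l*(l + 1)*(l + 3)*(l^3 - 5*l^2 + 6*l) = l^2*(l + 1)*(l + 3)*(l^2 - 5*l + 6) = l^2*(l - 3)*(l + 1)*(l + 3)*(l - 2)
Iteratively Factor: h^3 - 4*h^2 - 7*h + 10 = (h - 1)*(h^2 - 3*h - 10) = (h - 5)*(h - 1)*(h + 2)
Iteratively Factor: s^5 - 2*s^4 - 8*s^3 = (s)*(s^4 - 2*s^3 - 8*s^2) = s^2*(s^3 - 2*s^2 - 8*s) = s^2*(s + 2)*(s^2 - 4*s) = s^2*(s - 4)*(s + 2)*(s)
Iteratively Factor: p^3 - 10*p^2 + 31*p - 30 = (p - 5)*(p^2 - 5*p + 6) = (p - 5)*(p - 2)*(p - 3)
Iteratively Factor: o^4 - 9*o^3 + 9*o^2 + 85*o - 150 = (o - 5)*(o^3 - 4*o^2 - 11*o + 30) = (o - 5)^2*(o^2 + o - 6) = (o - 5)^2*(o + 3)*(o - 2)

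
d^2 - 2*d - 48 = (d - 8)*(d + 6)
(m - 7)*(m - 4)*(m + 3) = m^3 - 8*m^2 - 5*m + 84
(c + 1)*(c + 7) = c^2 + 8*c + 7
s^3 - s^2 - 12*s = s*(s - 4)*(s + 3)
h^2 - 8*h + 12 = (h - 6)*(h - 2)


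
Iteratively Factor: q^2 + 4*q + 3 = (q + 3)*(q + 1)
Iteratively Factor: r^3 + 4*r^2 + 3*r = (r + 1)*(r^2 + 3*r) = (r + 1)*(r + 3)*(r)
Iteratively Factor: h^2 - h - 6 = (h + 2)*(h - 3)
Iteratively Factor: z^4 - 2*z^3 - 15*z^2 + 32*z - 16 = (z - 4)*(z^3 + 2*z^2 - 7*z + 4) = (z - 4)*(z + 4)*(z^2 - 2*z + 1) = (z - 4)*(z - 1)*(z + 4)*(z - 1)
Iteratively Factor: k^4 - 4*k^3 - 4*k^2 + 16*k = (k - 4)*(k^3 - 4*k) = k*(k - 4)*(k^2 - 4) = k*(k - 4)*(k + 2)*(k - 2)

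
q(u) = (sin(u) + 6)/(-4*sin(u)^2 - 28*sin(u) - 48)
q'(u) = (8*sin(u)*cos(u) + 28*cos(u))*(sin(u) + 6)/(-4*sin(u)^2 - 28*sin(u) - 48)^2 + cos(u)/(-4*sin(u)^2 - 28*sin(u) - 48)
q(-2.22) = -0.18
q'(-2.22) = -0.06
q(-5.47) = -0.10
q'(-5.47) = 0.02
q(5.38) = -0.18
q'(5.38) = 0.06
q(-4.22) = -0.09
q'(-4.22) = -0.01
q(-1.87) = -0.20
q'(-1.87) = -0.04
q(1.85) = -0.09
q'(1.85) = -0.01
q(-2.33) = -0.18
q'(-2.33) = -0.07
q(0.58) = -0.10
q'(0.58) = 0.03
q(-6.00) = -0.11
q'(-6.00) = 0.04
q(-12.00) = -0.10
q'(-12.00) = 0.03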